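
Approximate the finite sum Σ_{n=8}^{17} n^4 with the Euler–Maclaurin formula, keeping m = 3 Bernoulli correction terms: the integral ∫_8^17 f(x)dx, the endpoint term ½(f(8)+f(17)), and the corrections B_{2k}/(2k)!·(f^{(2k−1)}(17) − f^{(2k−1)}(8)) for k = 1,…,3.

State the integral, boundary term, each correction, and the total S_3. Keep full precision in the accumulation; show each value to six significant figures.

The integral term ∫_8^17 x^4 dx = 277418.
Endpoint term: (f(8) + f(17))/2 = (4096.00 + 83521.0)/2 = 43808.5.
So far: 321226.
Correction k=1: B_{2}/2! · (f^{(1)}(17) − f^{(1)}(8)) = 1/12 · (19652.0 − 2048.00) = 1467.00.
Running total after k=1: 322693.
Correction k=2: B_{4}/4! · (f^{(3)}(17) − f^{(3)}(8)) = −1/720 · (408.000 − 192.000) = -0.300000.
Running total after k=2: 322693.
Correction k=3: B_{6}/6! · (f^{(5)}(17) − f^{(5)}(8)) = 1/30240 · (0.00000 − 0.00000) = 0.00000.

S_3 ≈ 322693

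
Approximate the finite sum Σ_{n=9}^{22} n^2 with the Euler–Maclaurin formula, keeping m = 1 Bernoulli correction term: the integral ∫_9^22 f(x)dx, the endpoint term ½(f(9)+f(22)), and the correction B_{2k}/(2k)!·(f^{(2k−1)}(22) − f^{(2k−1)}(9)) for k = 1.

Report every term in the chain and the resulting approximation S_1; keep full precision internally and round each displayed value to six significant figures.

S_1 ≈ 3591.00

∫_9^22 x^2 dx evaluates to 3306.33.
½[f(9) + f(22)] = ½[81.0000 + 484.000] = 282.500.
Running total after boundary: 3588.83.
Order-1 term: 1/12 · (44.0000 − 18.0000) = 2.16667.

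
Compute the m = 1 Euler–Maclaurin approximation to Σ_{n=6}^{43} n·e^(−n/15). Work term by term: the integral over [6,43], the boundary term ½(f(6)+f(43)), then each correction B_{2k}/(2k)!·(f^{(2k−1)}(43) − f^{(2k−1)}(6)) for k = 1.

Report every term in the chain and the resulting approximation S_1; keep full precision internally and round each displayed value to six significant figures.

Integral: ∫_6^43 x·e^(−x/15) dx = 161.658.
Boundary: ½(f(6) + f(43)) = ½(4.02192 + 2.44619) = 3.23406.
Running total after boundary: 164.892.
k=1: B_{2}/(2)! × [f^{(1)}(43) − f^{(1)}(6)] = 1/12 × (-0.106191 − 0.402192) = -0.0423653.

S_1 ≈ 164.850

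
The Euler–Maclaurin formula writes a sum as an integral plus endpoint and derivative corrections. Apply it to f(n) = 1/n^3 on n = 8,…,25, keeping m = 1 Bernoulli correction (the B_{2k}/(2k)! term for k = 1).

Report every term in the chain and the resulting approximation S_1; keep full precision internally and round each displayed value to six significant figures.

∫_8^25 1/x^3 dx evaluates to 0.00701250.
Boundary: ½(f(8) + f(25)) = ½(0.00195312 + 6.40000e-05) = 0.00100856.
Integral + boundary = 0.00802106.
k=1: B_{2}/(2)! × [f^{(1)}(25) − f^{(1)}(8)] = 1/12 × (-7.68000e-06 − (-0.000732422)) = 6.03952e-05.

S_1 ≈ 0.00808146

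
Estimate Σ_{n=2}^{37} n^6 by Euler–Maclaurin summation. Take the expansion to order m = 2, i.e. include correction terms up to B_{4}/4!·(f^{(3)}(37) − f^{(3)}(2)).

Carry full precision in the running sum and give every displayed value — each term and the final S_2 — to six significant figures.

∫_2^37 x^6 dx evaluates to 1.35617e+10.
Boundary: ½(f(2) + f(37)) = ½(64.0000 + 2.56573e+09) = 1.28286e+09.
Running total after boundary: 1.48446e+10.
Order-1 term: 1/12 · (4.16064e+08 − 192.000) = 3.46720e+07.
Running total after k=1: 1.48792e+10.
Order-2 term: −1/720 · (6.07836e+06 − 960.000) = -8440.83.

S_2 ≈ 1.48792e+10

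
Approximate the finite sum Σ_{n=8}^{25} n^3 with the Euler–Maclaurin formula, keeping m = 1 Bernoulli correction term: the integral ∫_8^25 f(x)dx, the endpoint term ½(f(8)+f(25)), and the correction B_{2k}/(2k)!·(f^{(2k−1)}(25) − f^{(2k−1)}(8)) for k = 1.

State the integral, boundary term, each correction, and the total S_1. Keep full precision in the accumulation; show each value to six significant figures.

S_1 ≈ 104841

Integral: ∫_8^25 x^3 dx = 96632.2.
Endpoint term: (f(8) + f(25))/2 = (512.000 + 15625.0)/2 = 8068.50.
Integral + boundary = 104701.
Order-1 term: 1/12 · (1875.00 − 192.000) = 140.250.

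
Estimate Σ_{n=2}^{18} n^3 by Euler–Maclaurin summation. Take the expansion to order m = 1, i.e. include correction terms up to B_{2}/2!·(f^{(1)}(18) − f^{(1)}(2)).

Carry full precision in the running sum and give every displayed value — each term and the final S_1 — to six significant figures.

S_1 ≈ 29240.0

∫_2^18 x^3 dx evaluates to 26240.0.
Boundary: ½(f(2) + f(18)) = ½(8.00000 + 5832.00) = 2920.00.
Integral + boundary = 29160.0.
k=1: B_{2}/(2)! × [f^{(1)}(18) − f^{(1)}(2)] = 1/12 × (972.000 − 12.0000) = 80.0000.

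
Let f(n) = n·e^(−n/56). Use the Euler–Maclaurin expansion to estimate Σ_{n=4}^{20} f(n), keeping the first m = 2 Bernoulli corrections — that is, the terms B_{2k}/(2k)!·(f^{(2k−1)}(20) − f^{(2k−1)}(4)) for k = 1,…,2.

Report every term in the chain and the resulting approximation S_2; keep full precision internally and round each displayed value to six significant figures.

S_2 ≈ 159.389

The integral term ∫_4^20 x·e^(−x/56) dx = 150.565.
Boundary: ½(f(4) + f(20)) = ½(3.72425 + 13.9935) = 8.85885.
Running total after boundary: 159.423.
Order-1 term: 1/12 · (0.449789 − 0.864558) = -0.0345641.
Partial sum through k=1: 159.389.
Order-2 term: −1/720 · (0.000589648 − 0.000869478) = 3.88654e-07.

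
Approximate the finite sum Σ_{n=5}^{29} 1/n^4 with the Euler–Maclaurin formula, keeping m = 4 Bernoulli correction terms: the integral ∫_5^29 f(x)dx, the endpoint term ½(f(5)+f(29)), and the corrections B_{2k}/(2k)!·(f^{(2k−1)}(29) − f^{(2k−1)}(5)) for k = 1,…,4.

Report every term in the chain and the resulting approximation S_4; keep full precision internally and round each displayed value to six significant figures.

S_4 ≈ 0.00355833

The integral term ∫_5^29 1/x^4 dx = 0.00265300.
½[f(5) + f(29)] = ½[0.00160000 + 1.41387e-06] = 0.000800707.
Running total after boundary: 0.00345371.
k=1: B_{2}/(2)! × [f^{(1)}(29) − f^{(1)}(5)] = 1/12 × (-1.95016e-07 − (-0.00128000)) = 0.000106650.
After k=1: 0.00356036.
k=2: B_{4}/(4)! × [f^{(3)}(29) − f^{(3)}(5)] = −1/720 × (-6.95657e-09 − (-0.00153600)) = -2.13332e-06.
After k=2: 0.00355822.
k=3: B_{6}/(6)! × [f^{(5)}(29) − f^{(5)}(5)] = 1/30240 × (-4.63220e-10 − (-0.00344064)) = 1.13778e-07.
After k=3: 0.00355834.
k=4: B_{8}/(8)! × [f^{(7)}(29) − f^{(7)}(5)] = −1/1209600 × (-4.95717e-11 − (-0.0123863)) = -1.02400e-08.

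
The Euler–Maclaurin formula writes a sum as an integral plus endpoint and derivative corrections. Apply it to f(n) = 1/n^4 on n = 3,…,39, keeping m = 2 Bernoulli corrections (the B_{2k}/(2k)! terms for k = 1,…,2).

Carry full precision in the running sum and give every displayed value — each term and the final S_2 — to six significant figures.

S_2 ≈ 0.0198086

Integral: ∫_3^39 1/x^4 dx = 0.0123401.
½[f(3) + f(39)] = ½[0.0123457 + 4.32257e-07] = 0.00617306.
Integral + boundary = 0.0185131.
Order-1 term: 1/12 · (-4.43340e-08 − (-0.0164609)) = 0.00137174.
After k=1: 0.0198849.
Order-2 term: −1/720 · (-8.74438e-10 − (-0.0548697)) = -7.62079e-05.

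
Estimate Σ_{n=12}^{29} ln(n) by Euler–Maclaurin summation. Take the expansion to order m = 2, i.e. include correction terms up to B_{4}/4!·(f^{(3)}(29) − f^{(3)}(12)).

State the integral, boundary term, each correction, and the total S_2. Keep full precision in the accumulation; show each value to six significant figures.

S_2 ≈ 53.7547

The integral term ∫_12^29 ln(x) dx = 50.8327.
½[f(12) + f(29)] = ½[2.48491 + 3.36730] = 2.92610.
Integral + boundary = 53.7588.
Correction k=1: B_{2}/2! · (f^{(1)}(29) − f^{(1)}(12)) = 1/12 · (0.0344828 − 0.0833333) = -0.00407088.
Partial sum through k=1: 53.7547.
Correction k=2: B_{4}/4! · (f^{(3)}(29) − f^{(3)}(12)) = −1/720 · (8.20042e-05 − 0.00115741) = 1.49362e-06.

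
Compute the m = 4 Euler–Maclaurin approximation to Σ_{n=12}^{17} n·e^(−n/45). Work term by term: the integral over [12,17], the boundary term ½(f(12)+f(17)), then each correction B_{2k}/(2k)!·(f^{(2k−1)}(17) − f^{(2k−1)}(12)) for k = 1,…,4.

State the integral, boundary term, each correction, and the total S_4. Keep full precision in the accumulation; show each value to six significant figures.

S_4 ≈ 62.7983

Integral: ∫_12^17 x·e^(−x/45) dx = 52.3882.
Boundary: ½(f(12) + f(17)) = ½(9.19114 + 11.6515) = 10.4213.
Integral + boundary = 62.8095.
Correction k=1: B_{2}/2! · (f^{(1)}(17) − f^{(1)}(12)) = 1/12 · (0.426460 − 0.561681) = -0.0112684.
After k=1: 62.7983.
Correction k=2: B_{4}/4! · (f^{(3)}(17) − f^{(3)}(12)) = −1/720 · (0.000887519 − 0.00103385) = 2.03231e-07.
After k=2: 62.7983.
Correction k=3: B_{6}/6! · (f^{(5)}(17) − f^{(5)}(12)) = 1/30240 · (7.72563e-07 − 8.84108e-07) = -3.68864e-12.
After k=3: 62.7983.
Correction k=4: B_{8}/8! · (f^{(7)}(17) − f^{(7)}(12)) = −1/1209600 · (5.46590e-10 − 6.21074e-10) = 6.15770e-17.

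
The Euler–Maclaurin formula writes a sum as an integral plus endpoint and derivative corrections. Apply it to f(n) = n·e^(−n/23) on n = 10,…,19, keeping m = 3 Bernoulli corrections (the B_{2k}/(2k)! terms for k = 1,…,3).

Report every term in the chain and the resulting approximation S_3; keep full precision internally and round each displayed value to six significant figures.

The integral term ∫_10^19 x·e^(−x/23) dx = 68.5056.
Boundary: ½(f(10) + f(19)) = ½(6.47405 + 8.31742) = 7.39574.
Integral + boundary = 75.9013.
k=1: B_{2}/(2)! × [f^{(1)}(19) − f^{(1)}(10)] = 1/12 × (0.0761320 − 0.365925) = -0.0241494.
Partial sum through k=1: 75.8772.
k=2: B_{4}/(4)! × [f^{(3)}(19) − f^{(3)}(10)] = −1/720 × (0.00179896 − 0.00313939) = 1.86170e-06.
Partial sum through k=2: 75.8772.
k=3: B_{6}/(6)! × [f^{(5)}(19) − f^{(5)}(10)] = 1/30240 × (6.52931e-06 − 1.05615e-05) = -1.33340e-10.

S_3 ≈ 75.8772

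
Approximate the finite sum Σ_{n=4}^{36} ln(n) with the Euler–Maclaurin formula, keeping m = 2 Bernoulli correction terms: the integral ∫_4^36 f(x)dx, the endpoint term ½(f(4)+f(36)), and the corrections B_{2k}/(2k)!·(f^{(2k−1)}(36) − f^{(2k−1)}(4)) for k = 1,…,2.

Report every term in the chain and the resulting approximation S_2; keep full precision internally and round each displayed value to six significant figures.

S_2 ≈ 93.9279

The integral term ∫_4^36 ln(x) dx = 91.4615.
½[f(4) + f(36)] = ½[1.38629 + 3.58352] = 2.48491.
So far: 93.9464.
k=1: B_{2}/(2)! × [f^{(1)}(36) − f^{(1)}(4)] = 1/12 × (0.0277778 − 0.250000) = -0.0185185.
Partial sum through k=1: 93.9279.
k=2: B_{4}/(4)! × [f^{(3)}(36) − f^{(3)}(4)] = −1/720 × (4.28669e-05 − 0.0312500) = 4.33432e-05.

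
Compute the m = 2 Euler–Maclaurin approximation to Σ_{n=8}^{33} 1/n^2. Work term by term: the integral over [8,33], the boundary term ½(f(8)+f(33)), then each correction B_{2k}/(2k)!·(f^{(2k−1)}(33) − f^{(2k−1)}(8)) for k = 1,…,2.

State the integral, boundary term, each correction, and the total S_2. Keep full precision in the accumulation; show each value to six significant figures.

S_2 ≈ 0.103288

∫_8^33 1/x^2 dx evaluates to 0.0946970.
½[f(8) + f(33)] = ½[0.0156250 + 0.000918274] = 0.00827164.
Integral + boundary = 0.102969.
k=1: B_{2}/(2)! × [f^{(1)}(33) − f^{(1)}(8)] = 1/12 × (-5.56529e-05 − (-0.00390625)) = 0.000320883.
Running total after k=1: 0.103289.
k=2: B_{4}/(4)! × [f^{(3)}(33) − f^{(3)}(8)] = −1/720 × (-6.13256e-07 − (-0.000732422)) = -1.01640e-06.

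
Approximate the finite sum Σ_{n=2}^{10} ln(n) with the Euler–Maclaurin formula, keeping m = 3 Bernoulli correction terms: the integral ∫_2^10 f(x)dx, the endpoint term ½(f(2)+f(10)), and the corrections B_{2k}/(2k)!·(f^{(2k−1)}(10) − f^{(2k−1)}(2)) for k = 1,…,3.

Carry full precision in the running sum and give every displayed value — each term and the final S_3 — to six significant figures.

S_3 ≈ 15.1044

Integral: ∫_2^10 ln(x) dx = 13.6396.
½[f(2) + f(10)] = ½[0.693147 + 2.30259] = 1.49787.
So far: 15.1374.
k=1: B_{2}/(2)! × [f^{(1)}(10) − f^{(1)}(2)] = 1/12 × (0.100000 − 0.500000) = -0.0333333.
After k=1: 15.1041.
k=2: B_{4}/(4)! × [f^{(3)}(10) − f^{(3)}(2)] = −1/720 × (0.00200000 − 0.250000) = 0.000344444.
After k=2: 15.1044.
k=3: B_{6}/(6)! × [f^{(5)}(10) − f^{(5)}(2)] = 1/30240 × (0.000240000 − 0.750000) = -2.47937e-05.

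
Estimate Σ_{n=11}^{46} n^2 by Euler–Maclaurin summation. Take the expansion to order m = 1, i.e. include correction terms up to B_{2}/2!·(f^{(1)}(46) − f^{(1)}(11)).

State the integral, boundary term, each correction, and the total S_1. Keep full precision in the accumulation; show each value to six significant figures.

∫_11^46 x^2 dx evaluates to 32001.7.
Endpoint term: (f(11) + f(46))/2 = (121.000 + 2116.00)/2 = 1118.50.
Integral + boundary = 33120.2.
Correction k=1: B_{2}/2! · (f^{(1)}(46) − f^{(1)}(11)) = 1/12 · (92.0000 − 22.0000) = 5.83333.

S_1 ≈ 33126.0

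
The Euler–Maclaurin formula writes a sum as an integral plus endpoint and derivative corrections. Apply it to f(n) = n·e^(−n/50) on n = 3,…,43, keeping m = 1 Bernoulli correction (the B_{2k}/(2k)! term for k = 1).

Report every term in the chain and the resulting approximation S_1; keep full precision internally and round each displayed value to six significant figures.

S_1 ≈ 538.414

The integral term ∫_3^43 x·e^(−x/50) dx = 527.972.
Boundary: ½(f(3) + f(43)) = ½(2.82529 + 18.1960) = 10.5106.
So far: 538.483.
Order-1 term: 1/12 · (0.0592427 − 0.885259) = -0.0688347.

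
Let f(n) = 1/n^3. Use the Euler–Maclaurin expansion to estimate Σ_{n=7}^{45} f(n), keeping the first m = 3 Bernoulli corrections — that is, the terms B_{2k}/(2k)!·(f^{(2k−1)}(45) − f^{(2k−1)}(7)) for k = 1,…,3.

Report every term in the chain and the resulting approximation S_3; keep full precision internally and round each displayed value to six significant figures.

S_3 ≈ 0.0115237

The integral term ∫_7^45 1/x^3 dx = 0.00995717.
Endpoint term: (f(7) + f(45))/2 = (0.00291545 + 1.09739e-05)/2 = 0.00146321.
Running total after boundary: 0.0114204.
k=1: B_{2}/(2)! × [f^{(1)}(45) − f^{(1)}(7)] = 1/12 × (-7.31596e-07 − (-0.00124948)) = 0.000104062.
After k=1: 0.0115244.
k=2: B_{4}/(4)! × [f^{(3)}(45) − f^{(3)}(7)] = −1/720 × (-7.22564e-09 − (-0.000509992)) = -7.08312e-07.
After k=2: 0.0115237.
k=3: B_{6}/(6)! × [f^{(5)}(45) − f^{(5)}(7)] = 1/30240 × (-1.49865e-10 − (-0.000437136)) = 1.44555e-08.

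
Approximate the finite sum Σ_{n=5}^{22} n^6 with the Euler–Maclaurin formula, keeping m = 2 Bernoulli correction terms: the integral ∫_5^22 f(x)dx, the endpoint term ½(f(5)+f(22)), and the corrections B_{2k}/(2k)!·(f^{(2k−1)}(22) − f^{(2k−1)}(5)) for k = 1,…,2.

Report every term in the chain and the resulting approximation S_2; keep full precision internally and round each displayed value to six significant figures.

S_2 ≈ 4.15597e+08

Integral: ∫_5^22 x^6 dx = 3.56326e+08.
Endpoint term: (f(5) + f(22))/2 = (15625.0 + 1.13380e+08)/2 = 5.66978e+07.
Running total after boundary: 4.13023e+08.
Correction k=1: B_{2}/2! · (f^{(1)}(22) − f^{(1)}(5)) = 1/12 · (3.09218e+07 − 18750.0) = 2.57525e+06.
Running total after k=1: 4.15599e+08.
Correction k=2: B_{4}/4! · (f^{(3)}(22) − f^{(3)}(5)) = −1/720 · (1.27776e+06 − 15000.0) = -1753.83.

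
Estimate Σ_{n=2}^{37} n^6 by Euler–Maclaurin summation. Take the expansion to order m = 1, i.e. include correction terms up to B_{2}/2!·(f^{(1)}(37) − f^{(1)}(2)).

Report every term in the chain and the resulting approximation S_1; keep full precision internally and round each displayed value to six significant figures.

S_1 ≈ 1.48792e+10

The integral term ∫_2^37 x^6 dx = 1.35617e+10.
Boundary: ½(f(2) + f(37)) = ½(64.0000 + 2.56573e+09) = 1.28286e+09.
Integral + boundary = 1.48446e+10.
k=1: B_{2}/(2)! × [f^{(1)}(37) − f^{(1)}(2)] = 1/12 × (4.16064e+08 − 192.000) = 3.46720e+07.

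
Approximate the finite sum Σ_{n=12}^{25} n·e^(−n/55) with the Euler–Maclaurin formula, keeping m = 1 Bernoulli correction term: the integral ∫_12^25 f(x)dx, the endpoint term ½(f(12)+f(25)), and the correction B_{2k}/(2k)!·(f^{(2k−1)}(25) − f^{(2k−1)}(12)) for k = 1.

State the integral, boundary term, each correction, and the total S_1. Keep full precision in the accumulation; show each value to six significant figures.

S_1 ≈ 182.558

The integral term ∫_12^25 x·e^(−x/55) dx = 169.823.
Boundary: ½(f(12) + f(25)) = ½(9.64775 + 15.8684) = 12.7581.
Running total after boundary: 182.581.
Order-1 term: 1/12 · (0.346220 − 0.628566) = -0.0235288.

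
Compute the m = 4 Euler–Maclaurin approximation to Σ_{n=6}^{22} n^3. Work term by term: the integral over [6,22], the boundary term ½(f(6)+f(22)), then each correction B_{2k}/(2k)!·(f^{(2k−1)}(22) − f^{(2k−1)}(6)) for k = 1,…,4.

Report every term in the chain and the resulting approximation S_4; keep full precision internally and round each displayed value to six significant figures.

∫_6^22 x^3 dx evaluates to 58240.0.
Endpoint term: (f(6) + f(22))/2 = (216.000 + 10648.0)/2 = 5432.00.
Running total after boundary: 63672.0.
k=1: B_{2}/(2)! × [f^{(1)}(22) − f^{(1)}(6)] = 1/12 × (1452.00 − 108.000) = 112.000.
Running total after k=1: 63784.0.
k=2: B_{4}/(4)! × [f^{(3)}(22) − f^{(3)}(6)] = −1/720 × (6.00000 − 6.00000) = 0.00000.
Running total after k=2: 63784.0.
k=3: B_{6}/(6)! × [f^{(5)}(22) − f^{(5)}(6)] = 1/30240 × (0.00000 − 0.00000) = 0.00000.
Running total after k=3: 63784.0.
k=4: B_{8}/(8)! × [f^{(7)}(22) − f^{(7)}(6)] = −1/1209600 × (0.00000 − 0.00000) = 0.00000.

S_4 ≈ 63784.0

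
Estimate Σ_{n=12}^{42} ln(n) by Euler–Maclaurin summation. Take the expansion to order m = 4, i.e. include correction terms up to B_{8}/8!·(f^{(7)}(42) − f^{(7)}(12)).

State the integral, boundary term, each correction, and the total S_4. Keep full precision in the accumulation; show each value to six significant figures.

S_4 ≈ 100.270

∫_12^42 ln(x) dx evaluates to 97.1632.
½[f(12) + f(42)] = ½[2.48491 + 3.73767] = 3.11129.
Running total after boundary: 100.275.
Order-1 term: 1/12 · (0.0238095 − 0.0833333) = -0.00496032.
After k=1: 100.270.
Order-2 term: −1/720 · (2.69949e-05 − 0.00115741) = 1.57002e-06.
After k=2: 100.270.
Order-3 term: 1/30240 · (1.83639e-07 − 9.64506e-05) = -3.18343e-09.
After k=3: 100.270.
Order-4 term: −1/1209600 · (3.12311e-09 − 2.00939e-05) = 1.66094e-11.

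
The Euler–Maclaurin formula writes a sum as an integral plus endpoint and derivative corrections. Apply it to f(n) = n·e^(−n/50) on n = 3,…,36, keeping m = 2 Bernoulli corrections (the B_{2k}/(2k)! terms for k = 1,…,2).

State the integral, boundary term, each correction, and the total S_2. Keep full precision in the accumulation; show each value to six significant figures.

S_2 ≈ 412.753

The integral term ∫_3^36 x·e^(−x/50) dx = 402.641.
½[f(3) + f(36)] = ½[2.82529 + 17.5231] = 10.1742.
Running total after boundary: 412.816.
k=1: B_{2}/(2)! × [f^{(1)}(36) − f^{(1)}(3)] = 1/12 × (0.136291 − 0.885259) = -0.0624140.
Partial sum through k=1: 412.753.
k=2: B_{4}/(4)! × [f^{(3)}(36) − f^{(3)}(3)] = −1/720 × (0.000443918 − 0.00110752) = 9.21663e-07.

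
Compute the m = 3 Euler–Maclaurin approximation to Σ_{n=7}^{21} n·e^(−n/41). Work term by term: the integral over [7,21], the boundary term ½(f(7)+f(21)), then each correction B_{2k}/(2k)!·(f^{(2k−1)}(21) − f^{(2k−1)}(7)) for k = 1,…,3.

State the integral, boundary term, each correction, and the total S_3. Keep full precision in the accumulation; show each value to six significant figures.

S_3 ≈ 145.213

The integral term ∫_7^21 x·e^(−x/41) dx = 136.005.
Boundary: ½(f(7) + f(21)) = ½(5.90133 + 12.5828) = 9.24205.
So far: 145.247.
Correction k=1: B_{2}/2! · (f^{(1)}(21) − f^{(1)}(7)) = 1/12 · (0.292282 − 0.699113) = -0.0339025.
Running total after k=1: 145.213.
Correction k=2: B_{4}/4! · (f^{(3)}(21) − f^{(3)}(7)) = −1/720 · (0.000886758 − 0.00141892) = 7.39117e-07.
Running total after k=2: 145.213.
Correction k=3: B_{6}/6! · (f^{(5)}(21) − f^{(5)}(7)) = 1/30240 · (9.51601e-07 − 1.44078e-06) = -1.61766e-11.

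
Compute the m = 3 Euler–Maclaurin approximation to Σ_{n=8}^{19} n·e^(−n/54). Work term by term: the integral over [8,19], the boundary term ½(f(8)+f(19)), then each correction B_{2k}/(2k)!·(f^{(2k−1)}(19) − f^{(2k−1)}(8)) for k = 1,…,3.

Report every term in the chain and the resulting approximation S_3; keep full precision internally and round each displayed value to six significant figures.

∫_8^19 x·e^(−x/54) dx evaluates to 114.251.
Endpoint term: (f(8) + f(19))/2 = (6.89843 + 13.3643)/2 = 10.1314.
Integral + boundary = 124.382.
k=1: B_{2}/(2)! × [f^{(1)}(19) − f^{(1)}(8)] = 1/12 × (0.455897 − 0.734555) = -0.0232215.
Running total after k=1: 124.359.
k=2: B_{4}/(4)! × [f^{(3)}(19) − f^{(3)}(8)] = −1/720 × (0.000638774 − 0.000843334) = 2.84110e-07.
Running total after k=2: 124.359.
k=3: B_{6}/(6)! × [f^{(5)}(19) − f^{(5)}(8)] = 1/30240 × (3.84501e-07 − 4.92031e-07) = -3.55589e-12.

S_3 ≈ 124.359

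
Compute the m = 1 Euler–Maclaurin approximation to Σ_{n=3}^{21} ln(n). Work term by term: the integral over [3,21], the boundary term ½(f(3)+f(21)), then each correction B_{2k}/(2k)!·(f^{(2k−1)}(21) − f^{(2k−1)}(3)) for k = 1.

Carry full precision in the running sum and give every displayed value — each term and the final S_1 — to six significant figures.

S_1 ≈ 44.6869

Integral: ∫_3^21 ln(x) dx = 42.6391.
Boundary: ½(f(3) + f(21)) = ½(1.09861 + 3.04452) = 2.07157.
Running total after boundary: 44.7107.
k=1: B_{2}/(2)! × [f^{(1)}(21) − f^{(1)}(3)] = 1/12 × (0.0476190 − 0.333333) = -0.0238095.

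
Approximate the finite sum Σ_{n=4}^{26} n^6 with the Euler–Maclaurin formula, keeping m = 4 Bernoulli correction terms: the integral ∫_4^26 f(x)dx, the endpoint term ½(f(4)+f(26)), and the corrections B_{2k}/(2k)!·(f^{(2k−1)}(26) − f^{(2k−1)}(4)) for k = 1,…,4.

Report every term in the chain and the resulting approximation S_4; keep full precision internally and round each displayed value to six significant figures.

The integral term ∫_4^26 x^6 dx = 1.14740e+09.
Endpoint term: (f(4) + f(26))/2 = (4096.00 + 3.08916e+08)/2 = 1.54460e+08.
Running total after boundary: 1.30186e+09.
Order-1 term: 1/12 · (7.12883e+07 − 6144.00) = 5.94018e+06.
Partial sum through k=1: 1.30780e+09.
Order-2 term: −1/720 · (2.10912e+06 − 7680.00) = -2918.67.
Partial sum through k=2: 1.30780e+09.
Order-3 term: 1/30240 · (18720.0 − 2880.00) = 0.523810.
Partial sum through k=3: 1.30780e+09.
Order-4 term: −1/1209600 · (0.00000 − 0.00000) = 0.00000.

S_4 ≈ 1.30780e+09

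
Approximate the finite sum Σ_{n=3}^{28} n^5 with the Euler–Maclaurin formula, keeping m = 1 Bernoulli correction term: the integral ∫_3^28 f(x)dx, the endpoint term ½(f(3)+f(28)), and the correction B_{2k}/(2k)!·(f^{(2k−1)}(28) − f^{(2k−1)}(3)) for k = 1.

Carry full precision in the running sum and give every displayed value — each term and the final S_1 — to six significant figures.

S_1 ≈ 8.91763e+07

Integral: ∫_3^28 x^5 dx = 8.03149e+07.
½[f(3) + f(28)] = ½[243.000 + 1.72104e+07] = 8.60531e+06.
Integral + boundary = 8.89202e+07.
k=1: B_{2}/(2)! × [f^{(1)}(28) − f^{(1)}(3)] = 1/12 × (3.07328e+06 − 405.000) = 256073.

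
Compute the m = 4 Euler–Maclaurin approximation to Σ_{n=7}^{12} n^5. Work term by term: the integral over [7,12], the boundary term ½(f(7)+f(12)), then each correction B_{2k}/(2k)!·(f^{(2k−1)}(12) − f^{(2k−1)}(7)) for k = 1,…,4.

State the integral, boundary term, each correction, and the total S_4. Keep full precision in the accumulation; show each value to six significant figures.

The integral term ∫_7^12 x^5 dx = 478056.
Endpoint term: (f(7) + f(12))/2 = (16807.0 + 248832)/2 = 132820.
So far: 610875.
Correction k=1: B_{2}/2! · (f^{(1)}(12) − f^{(1)}(7)) = 1/12 · (103680 − 12005.0) = 7639.58.
Partial sum through k=1: 618515.
Correction k=2: B_{4}/4! · (f^{(3)}(12) − f^{(3)}(7)) = −1/720 · (8640.00 − 2940.00) = -7.91667.
Partial sum through k=2: 618507.
Correction k=3: B_{6}/6! · (f^{(5)}(12) − f^{(5)}(7)) = 1/30240 · (120.000 − 120.000) = 0.00000.
Partial sum through k=3: 618507.
Correction k=4: B_{8}/8! · (f^{(7)}(12) − f^{(7)}(7)) = −1/1209600 · (0.00000 − 0.00000) = 0.00000.

S_4 ≈ 618507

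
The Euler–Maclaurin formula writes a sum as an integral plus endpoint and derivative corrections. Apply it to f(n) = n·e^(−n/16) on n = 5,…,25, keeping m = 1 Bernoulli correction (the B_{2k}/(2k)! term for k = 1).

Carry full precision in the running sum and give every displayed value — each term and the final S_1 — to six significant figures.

S_1 ≈ 112.715

∫_5^25 x·e^(−x/16) dx evaluates to 108.318.
Boundary: ½(f(5) + f(25)) = ½(3.65808 + 5.24028) = 4.44918.
Integral + boundary = 112.767.
k=1: B_{2}/(2)! × [f^{(1)}(25) − f^{(1)}(5)] = 1/12 × (-0.117906 − 0.502986) = -0.0517410.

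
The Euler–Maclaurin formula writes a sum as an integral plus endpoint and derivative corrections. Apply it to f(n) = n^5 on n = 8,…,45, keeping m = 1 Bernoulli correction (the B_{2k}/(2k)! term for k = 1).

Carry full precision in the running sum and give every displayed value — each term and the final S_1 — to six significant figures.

S_1 ≈ 1.47790e+09

∫_8^45 x^5 dx evaluates to 1.38392e+09.
½[f(8) + f(45)] = ½[32768.0 + 1.84528e+08] = 9.22804e+07.
Running total after boundary: 1.47620e+09.
k=1: B_{2}/(2)! × [f^{(1)}(45) − f^{(1)}(8)] = 1/12 × (2.05031e+07 − 20480.0) = 1.70689e+06.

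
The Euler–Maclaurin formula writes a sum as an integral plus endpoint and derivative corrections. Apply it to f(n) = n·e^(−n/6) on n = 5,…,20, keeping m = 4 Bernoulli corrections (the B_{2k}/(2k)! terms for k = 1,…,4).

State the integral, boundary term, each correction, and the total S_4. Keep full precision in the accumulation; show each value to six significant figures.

S_4 ≈ 24.5486

Integral: ∫_5^20 x·e^(−x/6) dx = 23.1183.
½[f(5) + f(20)] = ½[2.17299 + 0.713480] = 1.44324.
So far: 24.5616.
Order-1 term: 1/12 · (-0.0832393 − 0.0724330) = -0.0129727.
After k=1: 24.5486.
Order-2 term: −1/720 · (-0.000330315 − 0.0261564) = 3.67871e-05.
After k=2: 24.5486.
Order-3 term: 1/30240 · (4.58770e-05 − 0.00139724) = -4.46880e-08.
After k=3: 24.5486.
Order-4 term: −1/1209600 · (2.80360e-06 − 5.74422e-05) = 4.51708e-11.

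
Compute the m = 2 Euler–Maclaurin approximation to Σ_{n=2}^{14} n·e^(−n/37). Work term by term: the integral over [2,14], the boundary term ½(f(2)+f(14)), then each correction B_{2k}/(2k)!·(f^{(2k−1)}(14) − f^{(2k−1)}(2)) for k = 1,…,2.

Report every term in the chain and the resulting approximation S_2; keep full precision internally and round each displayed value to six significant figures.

S_2 ≈ 80.2328

∫_2^14 x·e^(−x/37) dx evaluates to 74.5298.
½[f(2) + f(14)] = ½[1.89476 + 9.58960] = 5.74218.
So far: 80.2720.
k=1: B_{2}/(2)! × [f^{(1)}(14) − f^{(1)}(2)] = 1/12 × (0.425793 − 0.896171) = -0.0391982.
Running total after k=1: 80.2328.
k=2: B_{4}/(4)! × [f^{(3)}(14) − f^{(3)}(2)] = −1/720 × (0.00131171 − 0.00203867) = 1.00966e-06.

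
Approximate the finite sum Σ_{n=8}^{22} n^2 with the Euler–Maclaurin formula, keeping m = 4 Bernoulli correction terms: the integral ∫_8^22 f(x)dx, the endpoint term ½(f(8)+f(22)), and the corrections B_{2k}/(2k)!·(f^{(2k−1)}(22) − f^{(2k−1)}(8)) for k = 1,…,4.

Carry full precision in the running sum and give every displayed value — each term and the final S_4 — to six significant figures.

Integral: ∫_8^22 x^2 dx = 3378.67.
Boundary: ½(f(8) + f(22)) = ½(64.0000 + 484.000) = 274.000.
Integral + boundary = 3652.67.
k=1: B_{2}/(2)! × [f^{(1)}(22) − f^{(1)}(8)] = 1/12 × (44.0000 − 16.0000) = 2.33333.
After k=1: 3655.00.
k=2: B_{4}/(4)! × [f^{(3)}(22) − f^{(3)}(8)] = −1/720 × (0.00000 − 0.00000) = 0.00000.
After k=2: 3655.00.
k=3: B_{6}/(6)! × [f^{(5)}(22) − f^{(5)}(8)] = 1/30240 × (0.00000 − 0.00000) = 0.00000.
After k=3: 3655.00.
k=4: B_{8}/(8)! × [f^{(7)}(22) − f^{(7)}(8)] = −1/1209600 × (0.00000 − 0.00000) = 0.00000.

S_4 ≈ 3655.00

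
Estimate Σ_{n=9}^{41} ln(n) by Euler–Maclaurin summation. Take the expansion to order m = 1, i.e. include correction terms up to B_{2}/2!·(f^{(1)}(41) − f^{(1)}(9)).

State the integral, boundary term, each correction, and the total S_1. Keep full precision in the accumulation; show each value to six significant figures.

Integral: ∫_9^41 ln(x) dx = 100.481.
Boundary: ½(f(9) + f(41)) = ½(2.19722 + 3.71357) = 2.95540.
Integral + boundary = 103.437.
k=1: B_{2}/(2)! × [f^{(1)}(41) − f^{(1)}(9)] = 1/12 × (0.0243902 − 0.111111) = -0.00722674.

S_1 ≈ 103.430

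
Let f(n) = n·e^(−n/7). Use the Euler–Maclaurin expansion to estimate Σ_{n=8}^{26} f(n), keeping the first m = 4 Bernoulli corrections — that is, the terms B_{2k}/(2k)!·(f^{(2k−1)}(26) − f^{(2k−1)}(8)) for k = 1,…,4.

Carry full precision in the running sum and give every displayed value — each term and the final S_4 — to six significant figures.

S_4 ≈ 29.4458

∫_8^26 x·e^(−x/7) dx evaluates to 27.8551.
½[f(8) + f(26)] = ½[2.55125 + 0.633694] = 1.59247.
Running total after boundary: 29.4475.
Order-1 term: 1/12 · (-0.0661549 − (-0.0455581)) = -0.00171640.
Partial sum through k=1: 29.4458.
Order-2 term: −1/720 · (-0.000355289 − 0.0120868) = 1.72807e-05.
Partial sum through k=2: 29.4458.
Order-3 term: 1/30240 · (1.30514e-05 − 0.000512315) = -1.65100e-08.
Partial sum through k=3: 29.4458.
Order-4 term: −1/1209600 · (6.80687e-07 − 1.58767e-05) = 1.25629e-11.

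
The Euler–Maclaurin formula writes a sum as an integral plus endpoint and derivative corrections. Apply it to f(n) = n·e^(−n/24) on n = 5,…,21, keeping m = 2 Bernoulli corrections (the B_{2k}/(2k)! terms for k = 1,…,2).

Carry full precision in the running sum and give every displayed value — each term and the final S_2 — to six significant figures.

S_2 ≈ 121.254

The integral term ∫_5^21 x·e^(−x/24) dx = 114.897.
Endpoint term: (f(5) + f(21))/2 = (4.05968 + 8.75410)/2 = 6.40689.
So far: 121.304.
k=1: B_{2}/(2)! × [f^{(1)}(21) − f^{(1)}(5)] = 1/12 × (0.0521078 − 0.642783) = -0.0492229.
After k=1: 121.254.
k=2: B_{4}/(4)! × [f^{(3)}(21) − f^{(3)}(5)] = −1/720 × (0.00153790 − 0.00393517) = 3.32953e-06.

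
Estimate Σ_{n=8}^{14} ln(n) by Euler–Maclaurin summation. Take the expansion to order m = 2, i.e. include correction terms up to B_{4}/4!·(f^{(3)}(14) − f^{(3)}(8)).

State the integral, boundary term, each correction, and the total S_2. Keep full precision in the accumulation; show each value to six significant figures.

The integral term ∫_8^14 ln(x) dx = 14.3113.
Boundary: ½(f(8) + f(14)) = ½(2.07944 + 2.63906) = 2.35925.
So far: 16.6705.
Correction k=1: B_{2}/2! · (f^{(1)}(14) − f^{(1)}(8)) = 1/12 · (0.0714286 − 0.125000) = -0.00446429.
After k=1: 16.6661.
Correction k=2: B_{4}/4! · (f^{(3)}(14) − f^{(3)}(8)) = −1/720 · (0.000728863 − 0.00390625) = 4.41304e-06.

S_2 ≈ 16.6661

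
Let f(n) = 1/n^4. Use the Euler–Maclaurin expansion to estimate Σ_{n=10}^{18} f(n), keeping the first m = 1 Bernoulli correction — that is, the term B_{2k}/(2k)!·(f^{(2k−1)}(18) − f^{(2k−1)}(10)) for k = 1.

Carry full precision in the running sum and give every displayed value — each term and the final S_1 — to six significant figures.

S_1 ≈ 0.000334097

The integral term ∫_10^18 1/x^4 dx = 0.000276177.
Endpoint term: (f(10) + f(18))/2 = (0.000100000 + 9.52599e-06)/2 = 5.47630e-05.
Running total after boundary: 0.000330940.
Correction k=1: B_{2}/2! · (f^{(1)}(18) − f^{(1)}(10)) = 1/12 · (-2.11689e-06 − (-4.00000e-05)) = 3.15693e-06.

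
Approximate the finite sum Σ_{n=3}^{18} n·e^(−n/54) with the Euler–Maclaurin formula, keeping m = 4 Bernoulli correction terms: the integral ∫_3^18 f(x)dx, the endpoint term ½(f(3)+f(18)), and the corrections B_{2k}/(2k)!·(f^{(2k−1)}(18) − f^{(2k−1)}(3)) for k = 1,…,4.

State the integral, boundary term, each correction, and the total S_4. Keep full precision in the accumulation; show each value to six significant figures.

S_4 ≈ 133.623

∫_3^18 x·e^(−x/54) dx evaluates to 125.790.
½[f(3) + f(18)] = ½[2.83788 + 12.8976] = 7.86772.
So far: 133.657.
Order-1 term: 1/12 · (0.477688 − 0.893406) = -0.0346432.
Partial sum through k=1: 133.623.
Order-2 term: −1/720 · (0.000655264 − 0.000955187) = 4.16559e-07.
Partial sum through k=2: 133.623.
Order-3 term: 1/30240 · (3.93248e-07 − 5.50066e-07) = -5.18578e-12.
Partial sum through k=3: 133.623.
Order-4 term: −1/1209600 · (1.92655e-10 − 2.64940e-10) = 5.97590e-17.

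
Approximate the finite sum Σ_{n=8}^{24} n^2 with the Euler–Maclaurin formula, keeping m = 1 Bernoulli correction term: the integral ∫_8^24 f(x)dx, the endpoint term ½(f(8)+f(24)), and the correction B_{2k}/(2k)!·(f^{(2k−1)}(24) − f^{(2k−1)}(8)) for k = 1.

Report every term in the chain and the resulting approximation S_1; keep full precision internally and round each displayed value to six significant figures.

The integral term ∫_8^24 x^2 dx = 4437.33.
Endpoint term: (f(8) + f(24))/2 = (64.0000 + 576.000)/2 = 320.000.
Integral + boundary = 4757.33.
Correction k=1: B_{2}/2! · (f^{(1)}(24) − f^{(1)}(8)) = 1/12 · (48.0000 − 16.0000) = 2.66667.

S_1 ≈ 4760.00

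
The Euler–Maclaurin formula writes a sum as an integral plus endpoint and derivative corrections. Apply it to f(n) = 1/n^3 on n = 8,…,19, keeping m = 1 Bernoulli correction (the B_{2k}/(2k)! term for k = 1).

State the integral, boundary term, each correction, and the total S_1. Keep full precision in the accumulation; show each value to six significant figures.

∫_8^19 1/x^3 dx evaluates to 0.00642746.
½[f(8) + f(19)] = ½[0.00195312 + 0.000145794] = 0.00104946.
Integral + boundary = 0.00747692.
Correction k=1: B_{2}/2! · (f^{(1)}(19) − f^{(1)}(8)) = 1/12 · (-2.30201e-05 − (-0.000732422)) = 5.91168e-05.

S_1 ≈ 0.00753603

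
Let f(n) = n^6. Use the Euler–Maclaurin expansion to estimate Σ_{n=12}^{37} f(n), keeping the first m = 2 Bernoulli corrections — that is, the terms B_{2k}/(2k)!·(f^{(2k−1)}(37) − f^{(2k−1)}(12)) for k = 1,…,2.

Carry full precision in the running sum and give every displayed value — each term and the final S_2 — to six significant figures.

S_2 ≈ 1.48755e+10

The integral term ∫_12^37 x^6 dx = 1.35566e+10.
Endpoint term: (f(12) + f(37))/2 = (2.98598e+06 + 2.56573e+09)/2 = 1.28436e+09.
So far: 1.48409e+10.
k=1: B_{2}/(2)! × [f^{(1)}(37) − f^{(1)}(12)] = 1/12 × (4.16064e+08 − 1.49299e+06) = 3.45476e+07.
Partial sum through k=1: 1.48755e+10.
k=2: B_{4}/(4)! × [f^{(3)}(37) − f^{(3)}(12)] = −1/720 × (6.07836e+06 − 207360) = -8154.17.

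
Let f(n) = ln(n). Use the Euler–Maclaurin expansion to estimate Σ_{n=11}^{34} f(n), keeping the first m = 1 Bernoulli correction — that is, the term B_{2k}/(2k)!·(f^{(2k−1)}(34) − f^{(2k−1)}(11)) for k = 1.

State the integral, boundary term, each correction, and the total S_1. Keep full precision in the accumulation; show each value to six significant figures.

Integral: ∫_11^34 ln(x) dx = 70.5194.
Boundary: ½(f(11) + f(34)) = ½(2.39790 + 3.52636) = 2.96213.
So far: 73.4815.
k=1: B_{2}/(2)! × [f^{(1)}(34) − f^{(1)}(11)] = 1/12 × (0.0294118 − 0.0909091) = -0.00512478.

S_1 ≈ 73.4764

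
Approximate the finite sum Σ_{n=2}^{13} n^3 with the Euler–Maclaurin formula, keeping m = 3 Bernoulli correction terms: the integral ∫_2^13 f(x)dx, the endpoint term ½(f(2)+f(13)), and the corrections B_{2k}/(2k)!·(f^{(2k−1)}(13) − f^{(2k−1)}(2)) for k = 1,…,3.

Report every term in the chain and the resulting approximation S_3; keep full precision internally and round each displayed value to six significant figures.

S_3 ≈ 8280.00

∫_2^13 x^3 dx evaluates to 7136.25.
½[f(2) + f(13)] = ½[8.00000 + 2197.00] = 1102.50.
Integral + boundary = 8238.75.
k=1: B_{2}/(2)! × [f^{(1)}(13) − f^{(1)}(2)] = 1/12 × (507.000 − 12.0000) = 41.2500.
Partial sum through k=1: 8280.00.
k=2: B_{4}/(4)! × [f^{(3)}(13) − f^{(3)}(2)] = −1/720 × (6.00000 − 6.00000) = 0.00000.
Partial sum through k=2: 8280.00.
k=3: B_{6}/(6)! × [f^{(5)}(13) − f^{(5)}(2)] = 1/30240 × (0.00000 − 0.00000) = 0.00000.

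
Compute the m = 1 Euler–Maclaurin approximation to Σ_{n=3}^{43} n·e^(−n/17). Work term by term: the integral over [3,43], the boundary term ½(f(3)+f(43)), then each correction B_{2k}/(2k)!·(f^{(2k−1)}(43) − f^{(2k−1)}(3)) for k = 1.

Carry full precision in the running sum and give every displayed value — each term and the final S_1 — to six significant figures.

∫_3^43 x·e^(−x/17) dx evaluates to 203.696.
Boundary: ½(f(3) + f(43)) = ½(2.51467 + 3.42735) = 2.97101.
So far: 206.667.
k=1: B_{2}/(2)! × [f^{(1)}(43) − f^{(1)}(3)] = 1/12 × (-0.121903 − 0.690302) = -0.0676837.

S_1 ≈ 206.599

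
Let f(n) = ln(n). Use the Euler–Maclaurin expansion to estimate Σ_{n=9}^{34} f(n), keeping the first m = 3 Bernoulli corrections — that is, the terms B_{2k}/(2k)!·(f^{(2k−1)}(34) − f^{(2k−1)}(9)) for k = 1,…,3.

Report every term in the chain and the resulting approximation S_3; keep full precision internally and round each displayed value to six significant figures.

The integral term ∫_9^34 ln(x) dx = 75.1212.
Boundary: ½(f(9) + f(34)) = ½(2.19722 + 3.52636) = 2.86179.
Running total after boundary: 77.9830.
Correction k=1: B_{2}/2! · (f^{(1)}(34) − f^{(1)}(9)) = 1/12 · (0.0294118 − 0.111111) = -0.00680828.
After k=1: 77.9762.
Correction k=2: B_{4}/4! · (f^{(3)}(34) − f^{(3)}(9)) = −1/720 · (5.08854e-05 − 0.00274348) = 3.73972e-06.
After k=2: 77.9762.
Correction k=3: B_{6}/6! · (f^{(5)}(34) − f^{(5)}(9)) = 1/30240 · (5.28222e-07 − 0.000406442) = -1.34231e-08.

S_3 ≈ 77.9762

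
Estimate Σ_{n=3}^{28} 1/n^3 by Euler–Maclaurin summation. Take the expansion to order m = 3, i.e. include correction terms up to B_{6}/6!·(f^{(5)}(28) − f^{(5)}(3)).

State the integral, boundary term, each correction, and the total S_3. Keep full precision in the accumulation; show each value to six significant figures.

The integral term ∫_3^28 1/x^3 dx = 0.0549178.
Boundary: ½(f(3) + f(28)) = ½(0.0370370 + 4.55539e-05) = 0.0185413.
So far: 0.0734591.
Order-1 term: 1/12 · (-4.88078e-06 − (-0.0370370)) = 0.00308601.
After k=1: 0.0765451.
Order-2 term: −1/720 · (-1.24510e-07 − (-0.0823045)) = -0.000114312.
After k=2: 0.0764308.
Order-3 term: 1/30240 · (-6.67016e-09 − (-0.384088)) = 1.27013e-05.

S_3 ≈ 0.0764435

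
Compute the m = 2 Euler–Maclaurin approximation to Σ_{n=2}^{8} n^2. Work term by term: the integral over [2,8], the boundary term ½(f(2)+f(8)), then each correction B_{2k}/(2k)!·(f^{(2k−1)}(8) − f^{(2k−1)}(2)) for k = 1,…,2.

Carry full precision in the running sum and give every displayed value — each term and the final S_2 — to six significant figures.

S_2 ≈ 203.000

Integral: ∫_2^8 x^2 dx = 168.000.
½[f(2) + f(8)] = ½[4.00000 + 64.0000] = 34.0000.
So far: 202.000.
Order-1 term: 1/12 · (16.0000 − 4.00000) = 1.00000.
Running total after k=1: 203.000.
Order-2 term: −1/720 · (0.00000 − 0.00000) = 0.00000.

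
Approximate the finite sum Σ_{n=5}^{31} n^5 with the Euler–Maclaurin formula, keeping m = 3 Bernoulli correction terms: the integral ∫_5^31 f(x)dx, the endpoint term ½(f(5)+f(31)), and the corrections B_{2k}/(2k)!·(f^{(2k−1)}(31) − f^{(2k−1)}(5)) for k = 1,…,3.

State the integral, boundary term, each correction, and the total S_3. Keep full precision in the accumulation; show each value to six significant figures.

S_3 ≈ 1.62615e+08

∫_5^31 x^5 dx evaluates to 1.47915e+08.
½[f(5) + f(31)] = ½[3125.00 + 2.86292e+07] = 1.43161e+07.
Integral + boundary = 1.62231e+08.
Order-1 term: 1/12 · (4.61760e+06 − 3125.00) = 384540.
After k=1: 1.62615e+08.
Order-2 term: −1/720 · (57660.0 − 1500.00) = -78.0000.
After k=2: 1.62615e+08.
Order-3 term: 1/30240 · (120.000 − 120.000) = 0.00000.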